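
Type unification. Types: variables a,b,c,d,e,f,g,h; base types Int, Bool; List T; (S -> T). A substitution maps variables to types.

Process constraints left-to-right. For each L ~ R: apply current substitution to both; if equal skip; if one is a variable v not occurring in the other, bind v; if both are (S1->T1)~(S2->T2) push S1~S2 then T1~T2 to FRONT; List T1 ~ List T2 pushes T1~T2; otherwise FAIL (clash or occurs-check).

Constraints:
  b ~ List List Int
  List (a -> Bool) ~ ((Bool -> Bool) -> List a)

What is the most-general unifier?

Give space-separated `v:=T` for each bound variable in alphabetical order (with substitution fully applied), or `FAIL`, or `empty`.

Answer: FAIL

Derivation:
step 1: unify b ~ List List Int  [subst: {-} | 1 pending]
  bind b := List List Int
step 2: unify List (a -> Bool) ~ ((Bool -> Bool) -> List a)  [subst: {b:=List List Int} | 0 pending]
  clash: List (a -> Bool) vs ((Bool -> Bool) -> List a)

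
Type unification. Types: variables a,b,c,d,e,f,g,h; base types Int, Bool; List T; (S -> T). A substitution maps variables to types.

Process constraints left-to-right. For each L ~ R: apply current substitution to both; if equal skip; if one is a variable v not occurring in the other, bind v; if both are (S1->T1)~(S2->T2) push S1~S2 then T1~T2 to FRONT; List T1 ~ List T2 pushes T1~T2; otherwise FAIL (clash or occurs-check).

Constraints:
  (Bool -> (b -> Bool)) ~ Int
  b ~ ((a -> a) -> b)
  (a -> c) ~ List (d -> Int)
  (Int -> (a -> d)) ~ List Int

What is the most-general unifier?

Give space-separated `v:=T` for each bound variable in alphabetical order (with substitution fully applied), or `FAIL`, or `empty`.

Answer: FAIL

Derivation:
step 1: unify (Bool -> (b -> Bool)) ~ Int  [subst: {-} | 3 pending]
  clash: (Bool -> (b -> Bool)) vs Int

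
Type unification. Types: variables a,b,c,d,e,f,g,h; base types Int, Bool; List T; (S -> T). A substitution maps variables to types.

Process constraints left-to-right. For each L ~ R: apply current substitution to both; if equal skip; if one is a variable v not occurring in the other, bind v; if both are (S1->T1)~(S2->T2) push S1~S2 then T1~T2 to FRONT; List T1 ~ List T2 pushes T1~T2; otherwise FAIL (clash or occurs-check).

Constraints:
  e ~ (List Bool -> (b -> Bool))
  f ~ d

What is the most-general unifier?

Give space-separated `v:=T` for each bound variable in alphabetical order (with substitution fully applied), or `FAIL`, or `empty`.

step 1: unify e ~ (List Bool -> (b -> Bool))  [subst: {-} | 1 pending]
  bind e := (List Bool -> (b -> Bool))
step 2: unify f ~ d  [subst: {e:=(List Bool -> (b -> Bool))} | 0 pending]
  bind f := d

Answer: e:=(List Bool -> (b -> Bool)) f:=d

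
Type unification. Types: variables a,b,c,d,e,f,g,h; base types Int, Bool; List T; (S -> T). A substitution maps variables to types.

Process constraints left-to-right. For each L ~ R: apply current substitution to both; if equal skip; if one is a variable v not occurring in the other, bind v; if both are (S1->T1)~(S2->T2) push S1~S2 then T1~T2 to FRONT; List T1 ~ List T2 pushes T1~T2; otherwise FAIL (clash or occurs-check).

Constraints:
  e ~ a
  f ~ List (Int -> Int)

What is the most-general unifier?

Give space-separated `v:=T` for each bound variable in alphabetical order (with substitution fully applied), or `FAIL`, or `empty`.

step 1: unify e ~ a  [subst: {-} | 1 pending]
  bind e := a
step 2: unify f ~ List (Int -> Int)  [subst: {e:=a} | 0 pending]
  bind f := List (Int -> Int)

Answer: e:=a f:=List (Int -> Int)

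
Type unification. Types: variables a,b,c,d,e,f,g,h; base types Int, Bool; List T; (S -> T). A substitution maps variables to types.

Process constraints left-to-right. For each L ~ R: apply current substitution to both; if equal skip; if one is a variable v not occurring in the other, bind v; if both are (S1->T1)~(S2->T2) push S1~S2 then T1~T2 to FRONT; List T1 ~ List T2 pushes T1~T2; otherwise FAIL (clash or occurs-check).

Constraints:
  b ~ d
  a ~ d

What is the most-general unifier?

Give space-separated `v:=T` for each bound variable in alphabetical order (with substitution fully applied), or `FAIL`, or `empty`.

Answer: a:=d b:=d

Derivation:
step 1: unify b ~ d  [subst: {-} | 1 pending]
  bind b := d
step 2: unify a ~ d  [subst: {b:=d} | 0 pending]
  bind a := d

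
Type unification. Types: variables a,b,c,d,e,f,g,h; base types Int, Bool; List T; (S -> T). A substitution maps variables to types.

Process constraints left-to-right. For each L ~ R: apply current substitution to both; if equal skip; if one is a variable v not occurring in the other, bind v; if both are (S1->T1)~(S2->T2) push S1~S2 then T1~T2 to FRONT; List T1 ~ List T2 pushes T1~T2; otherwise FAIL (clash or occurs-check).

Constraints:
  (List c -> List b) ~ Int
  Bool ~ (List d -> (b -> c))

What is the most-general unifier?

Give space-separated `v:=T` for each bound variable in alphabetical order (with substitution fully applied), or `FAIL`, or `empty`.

Answer: FAIL

Derivation:
step 1: unify (List c -> List b) ~ Int  [subst: {-} | 1 pending]
  clash: (List c -> List b) vs Int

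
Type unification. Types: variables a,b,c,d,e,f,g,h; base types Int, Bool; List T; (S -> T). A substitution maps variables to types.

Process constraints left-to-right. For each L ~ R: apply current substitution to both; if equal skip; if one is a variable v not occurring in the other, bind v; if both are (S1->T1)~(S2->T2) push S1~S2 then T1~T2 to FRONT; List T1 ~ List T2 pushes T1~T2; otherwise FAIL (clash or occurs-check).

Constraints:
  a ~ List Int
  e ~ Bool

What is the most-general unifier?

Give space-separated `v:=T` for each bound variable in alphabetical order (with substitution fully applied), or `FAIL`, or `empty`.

step 1: unify a ~ List Int  [subst: {-} | 1 pending]
  bind a := List Int
step 2: unify e ~ Bool  [subst: {a:=List Int} | 0 pending]
  bind e := Bool

Answer: a:=List Int e:=Bool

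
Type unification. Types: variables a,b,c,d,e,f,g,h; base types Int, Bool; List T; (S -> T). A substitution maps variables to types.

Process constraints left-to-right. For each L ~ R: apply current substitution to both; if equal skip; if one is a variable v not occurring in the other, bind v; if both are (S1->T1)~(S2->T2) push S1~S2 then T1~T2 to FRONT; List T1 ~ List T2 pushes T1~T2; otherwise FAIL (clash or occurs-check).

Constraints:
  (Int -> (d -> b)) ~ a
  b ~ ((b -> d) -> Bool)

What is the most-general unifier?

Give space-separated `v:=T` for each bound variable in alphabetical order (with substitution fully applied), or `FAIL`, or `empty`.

Answer: FAIL

Derivation:
step 1: unify (Int -> (d -> b)) ~ a  [subst: {-} | 1 pending]
  bind a := (Int -> (d -> b))
step 2: unify b ~ ((b -> d) -> Bool)  [subst: {a:=(Int -> (d -> b))} | 0 pending]
  occurs-check fail: b in ((b -> d) -> Bool)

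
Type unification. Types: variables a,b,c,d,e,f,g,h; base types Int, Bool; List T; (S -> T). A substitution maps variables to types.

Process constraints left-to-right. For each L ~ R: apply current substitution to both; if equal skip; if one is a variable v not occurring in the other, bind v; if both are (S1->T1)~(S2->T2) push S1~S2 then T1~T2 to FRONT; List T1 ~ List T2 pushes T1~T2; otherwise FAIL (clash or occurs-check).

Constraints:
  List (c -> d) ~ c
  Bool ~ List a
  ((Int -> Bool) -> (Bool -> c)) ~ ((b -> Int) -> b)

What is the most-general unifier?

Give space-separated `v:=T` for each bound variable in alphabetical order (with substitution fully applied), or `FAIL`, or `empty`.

step 1: unify List (c -> d) ~ c  [subst: {-} | 2 pending]
  occurs-check fail

Answer: FAIL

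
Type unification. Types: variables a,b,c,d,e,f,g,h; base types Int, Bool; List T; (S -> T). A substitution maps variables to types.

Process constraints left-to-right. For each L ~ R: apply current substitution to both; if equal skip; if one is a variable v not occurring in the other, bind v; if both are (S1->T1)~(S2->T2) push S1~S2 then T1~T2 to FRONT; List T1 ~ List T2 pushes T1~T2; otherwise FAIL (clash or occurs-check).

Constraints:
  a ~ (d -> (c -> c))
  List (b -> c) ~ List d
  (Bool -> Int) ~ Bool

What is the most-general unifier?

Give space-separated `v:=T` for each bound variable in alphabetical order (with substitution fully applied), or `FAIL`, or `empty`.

step 1: unify a ~ (d -> (c -> c))  [subst: {-} | 2 pending]
  bind a := (d -> (c -> c))
step 2: unify List (b -> c) ~ List d  [subst: {a:=(d -> (c -> c))} | 1 pending]
  -> decompose List: push (b -> c)~d
step 3: unify (b -> c) ~ d  [subst: {a:=(d -> (c -> c))} | 1 pending]
  bind d := (b -> c)
step 4: unify (Bool -> Int) ~ Bool  [subst: {a:=(d -> (c -> c)), d:=(b -> c)} | 0 pending]
  clash: (Bool -> Int) vs Bool

Answer: FAIL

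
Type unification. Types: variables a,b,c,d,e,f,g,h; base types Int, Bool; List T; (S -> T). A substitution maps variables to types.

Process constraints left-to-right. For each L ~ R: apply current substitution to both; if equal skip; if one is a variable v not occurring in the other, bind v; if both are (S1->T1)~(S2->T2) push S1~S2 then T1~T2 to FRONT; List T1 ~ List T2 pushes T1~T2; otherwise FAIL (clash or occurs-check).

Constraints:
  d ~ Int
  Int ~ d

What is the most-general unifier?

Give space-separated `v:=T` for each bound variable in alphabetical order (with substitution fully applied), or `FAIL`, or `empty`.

Answer: d:=Int

Derivation:
step 1: unify d ~ Int  [subst: {-} | 1 pending]
  bind d := Int
step 2: unify Int ~ Int  [subst: {d:=Int} | 0 pending]
  -> identical, skip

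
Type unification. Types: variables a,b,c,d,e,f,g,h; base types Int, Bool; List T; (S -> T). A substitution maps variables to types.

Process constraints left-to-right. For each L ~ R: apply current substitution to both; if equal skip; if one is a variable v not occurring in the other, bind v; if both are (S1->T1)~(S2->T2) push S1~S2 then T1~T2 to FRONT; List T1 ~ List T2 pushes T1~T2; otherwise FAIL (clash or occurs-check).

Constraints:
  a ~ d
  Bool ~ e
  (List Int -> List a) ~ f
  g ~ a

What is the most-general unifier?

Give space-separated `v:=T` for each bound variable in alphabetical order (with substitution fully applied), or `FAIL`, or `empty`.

Answer: a:=d e:=Bool f:=(List Int -> List d) g:=d

Derivation:
step 1: unify a ~ d  [subst: {-} | 3 pending]
  bind a := d
step 2: unify Bool ~ e  [subst: {a:=d} | 2 pending]
  bind e := Bool
step 3: unify (List Int -> List d) ~ f  [subst: {a:=d, e:=Bool} | 1 pending]
  bind f := (List Int -> List d)
step 4: unify g ~ d  [subst: {a:=d, e:=Bool, f:=(List Int -> List d)} | 0 pending]
  bind g := d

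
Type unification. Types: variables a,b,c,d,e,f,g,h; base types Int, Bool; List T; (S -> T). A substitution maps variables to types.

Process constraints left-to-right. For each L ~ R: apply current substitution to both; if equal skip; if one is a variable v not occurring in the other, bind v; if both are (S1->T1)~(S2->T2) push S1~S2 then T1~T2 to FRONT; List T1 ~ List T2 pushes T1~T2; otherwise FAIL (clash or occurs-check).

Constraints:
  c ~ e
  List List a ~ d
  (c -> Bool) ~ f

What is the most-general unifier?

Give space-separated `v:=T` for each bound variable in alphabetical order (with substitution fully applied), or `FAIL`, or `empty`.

Answer: c:=e d:=List List a f:=(e -> Bool)

Derivation:
step 1: unify c ~ e  [subst: {-} | 2 pending]
  bind c := e
step 2: unify List List a ~ d  [subst: {c:=e} | 1 pending]
  bind d := List List a
step 3: unify (e -> Bool) ~ f  [subst: {c:=e, d:=List List a} | 0 pending]
  bind f := (e -> Bool)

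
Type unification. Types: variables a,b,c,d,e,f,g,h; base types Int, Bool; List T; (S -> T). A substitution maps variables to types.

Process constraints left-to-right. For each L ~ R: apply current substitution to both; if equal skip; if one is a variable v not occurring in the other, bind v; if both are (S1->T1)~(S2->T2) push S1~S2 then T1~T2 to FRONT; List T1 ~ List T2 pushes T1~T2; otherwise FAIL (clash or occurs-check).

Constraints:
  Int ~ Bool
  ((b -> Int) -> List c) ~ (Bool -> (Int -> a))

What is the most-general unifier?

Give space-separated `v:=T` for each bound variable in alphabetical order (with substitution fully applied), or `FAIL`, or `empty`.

Answer: FAIL

Derivation:
step 1: unify Int ~ Bool  [subst: {-} | 1 pending]
  clash: Int vs Bool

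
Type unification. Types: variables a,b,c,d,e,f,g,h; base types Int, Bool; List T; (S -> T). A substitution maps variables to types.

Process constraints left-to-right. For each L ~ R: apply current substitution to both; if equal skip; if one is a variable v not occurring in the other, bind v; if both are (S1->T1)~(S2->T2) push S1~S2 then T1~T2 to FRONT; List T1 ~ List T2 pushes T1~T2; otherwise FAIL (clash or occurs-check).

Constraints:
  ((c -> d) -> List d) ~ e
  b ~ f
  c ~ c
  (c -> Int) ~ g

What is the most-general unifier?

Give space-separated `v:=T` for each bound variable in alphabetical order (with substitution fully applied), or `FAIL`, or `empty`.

step 1: unify ((c -> d) -> List d) ~ e  [subst: {-} | 3 pending]
  bind e := ((c -> d) -> List d)
step 2: unify b ~ f  [subst: {e:=((c -> d) -> List d)} | 2 pending]
  bind b := f
step 3: unify c ~ c  [subst: {e:=((c -> d) -> List d), b:=f} | 1 pending]
  -> identical, skip
step 4: unify (c -> Int) ~ g  [subst: {e:=((c -> d) -> List d), b:=f} | 0 pending]
  bind g := (c -> Int)

Answer: b:=f e:=((c -> d) -> List d) g:=(c -> Int)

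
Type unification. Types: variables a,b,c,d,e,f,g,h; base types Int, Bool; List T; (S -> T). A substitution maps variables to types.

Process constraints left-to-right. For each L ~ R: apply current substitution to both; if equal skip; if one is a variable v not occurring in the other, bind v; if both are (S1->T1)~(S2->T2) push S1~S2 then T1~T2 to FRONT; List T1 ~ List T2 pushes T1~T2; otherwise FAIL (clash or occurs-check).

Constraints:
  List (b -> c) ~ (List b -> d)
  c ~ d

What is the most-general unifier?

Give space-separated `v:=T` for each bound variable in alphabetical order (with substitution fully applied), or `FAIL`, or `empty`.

step 1: unify List (b -> c) ~ (List b -> d)  [subst: {-} | 1 pending]
  clash: List (b -> c) vs (List b -> d)

Answer: FAIL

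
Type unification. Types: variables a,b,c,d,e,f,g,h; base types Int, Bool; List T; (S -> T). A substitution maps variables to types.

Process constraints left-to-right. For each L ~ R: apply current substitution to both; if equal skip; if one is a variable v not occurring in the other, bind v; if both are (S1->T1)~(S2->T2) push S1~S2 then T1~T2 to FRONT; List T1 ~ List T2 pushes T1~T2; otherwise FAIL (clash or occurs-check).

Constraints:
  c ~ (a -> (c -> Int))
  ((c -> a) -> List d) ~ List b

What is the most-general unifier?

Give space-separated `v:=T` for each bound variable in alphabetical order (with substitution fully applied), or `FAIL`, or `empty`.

step 1: unify c ~ (a -> (c -> Int))  [subst: {-} | 1 pending]
  occurs-check fail: c in (a -> (c -> Int))

Answer: FAIL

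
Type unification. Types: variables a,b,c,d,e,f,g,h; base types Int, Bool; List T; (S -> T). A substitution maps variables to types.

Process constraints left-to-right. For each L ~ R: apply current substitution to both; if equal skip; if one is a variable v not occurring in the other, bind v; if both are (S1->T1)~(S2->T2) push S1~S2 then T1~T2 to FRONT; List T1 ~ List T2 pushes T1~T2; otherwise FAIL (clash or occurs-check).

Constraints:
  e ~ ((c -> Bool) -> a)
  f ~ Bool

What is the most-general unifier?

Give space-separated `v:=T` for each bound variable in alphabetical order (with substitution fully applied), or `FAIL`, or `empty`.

step 1: unify e ~ ((c -> Bool) -> a)  [subst: {-} | 1 pending]
  bind e := ((c -> Bool) -> a)
step 2: unify f ~ Bool  [subst: {e:=((c -> Bool) -> a)} | 0 pending]
  bind f := Bool

Answer: e:=((c -> Bool) -> a) f:=Bool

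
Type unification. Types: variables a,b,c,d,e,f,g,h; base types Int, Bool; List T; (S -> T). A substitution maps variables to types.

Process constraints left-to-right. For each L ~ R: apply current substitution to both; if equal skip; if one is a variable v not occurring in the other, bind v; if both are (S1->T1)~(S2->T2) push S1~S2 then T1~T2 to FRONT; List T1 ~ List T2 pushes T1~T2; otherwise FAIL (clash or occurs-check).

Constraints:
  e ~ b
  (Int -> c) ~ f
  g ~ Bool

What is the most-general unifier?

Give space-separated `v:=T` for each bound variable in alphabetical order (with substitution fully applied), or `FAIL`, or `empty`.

step 1: unify e ~ b  [subst: {-} | 2 pending]
  bind e := b
step 2: unify (Int -> c) ~ f  [subst: {e:=b} | 1 pending]
  bind f := (Int -> c)
step 3: unify g ~ Bool  [subst: {e:=b, f:=(Int -> c)} | 0 pending]
  bind g := Bool

Answer: e:=b f:=(Int -> c) g:=Bool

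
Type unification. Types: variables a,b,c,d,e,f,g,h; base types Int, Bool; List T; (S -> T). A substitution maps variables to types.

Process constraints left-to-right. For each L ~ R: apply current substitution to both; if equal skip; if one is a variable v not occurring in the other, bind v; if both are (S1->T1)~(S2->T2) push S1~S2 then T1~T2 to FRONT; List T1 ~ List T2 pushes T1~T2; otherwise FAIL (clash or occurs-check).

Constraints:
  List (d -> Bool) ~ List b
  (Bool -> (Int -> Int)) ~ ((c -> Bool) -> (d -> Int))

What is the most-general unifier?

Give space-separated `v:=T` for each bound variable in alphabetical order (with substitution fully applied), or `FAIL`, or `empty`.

Answer: FAIL

Derivation:
step 1: unify List (d -> Bool) ~ List b  [subst: {-} | 1 pending]
  -> decompose List: push (d -> Bool)~b
step 2: unify (d -> Bool) ~ b  [subst: {-} | 1 pending]
  bind b := (d -> Bool)
step 3: unify (Bool -> (Int -> Int)) ~ ((c -> Bool) -> (d -> Int))  [subst: {b:=(d -> Bool)} | 0 pending]
  -> decompose arrow: push Bool~(c -> Bool), (Int -> Int)~(d -> Int)
step 4: unify Bool ~ (c -> Bool)  [subst: {b:=(d -> Bool)} | 1 pending]
  clash: Bool vs (c -> Bool)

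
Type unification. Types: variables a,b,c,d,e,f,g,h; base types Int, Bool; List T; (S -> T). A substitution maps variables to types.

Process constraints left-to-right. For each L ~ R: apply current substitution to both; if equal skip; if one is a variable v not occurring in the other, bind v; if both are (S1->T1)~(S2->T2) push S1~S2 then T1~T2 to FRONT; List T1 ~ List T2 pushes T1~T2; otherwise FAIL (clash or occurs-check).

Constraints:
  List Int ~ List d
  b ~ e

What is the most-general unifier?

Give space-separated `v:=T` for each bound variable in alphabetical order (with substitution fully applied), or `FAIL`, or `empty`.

step 1: unify List Int ~ List d  [subst: {-} | 1 pending]
  -> decompose List: push Int~d
step 2: unify Int ~ d  [subst: {-} | 1 pending]
  bind d := Int
step 3: unify b ~ e  [subst: {d:=Int} | 0 pending]
  bind b := e

Answer: b:=e d:=Int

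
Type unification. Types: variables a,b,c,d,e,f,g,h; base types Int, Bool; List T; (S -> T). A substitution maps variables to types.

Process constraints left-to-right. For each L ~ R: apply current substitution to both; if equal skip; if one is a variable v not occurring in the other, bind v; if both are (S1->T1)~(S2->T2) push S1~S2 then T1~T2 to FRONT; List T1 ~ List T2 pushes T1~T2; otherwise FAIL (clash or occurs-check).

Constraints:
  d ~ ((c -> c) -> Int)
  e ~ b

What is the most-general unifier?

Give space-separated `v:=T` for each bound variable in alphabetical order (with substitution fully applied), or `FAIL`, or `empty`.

Answer: d:=((c -> c) -> Int) e:=b

Derivation:
step 1: unify d ~ ((c -> c) -> Int)  [subst: {-} | 1 pending]
  bind d := ((c -> c) -> Int)
step 2: unify e ~ b  [subst: {d:=((c -> c) -> Int)} | 0 pending]
  bind e := b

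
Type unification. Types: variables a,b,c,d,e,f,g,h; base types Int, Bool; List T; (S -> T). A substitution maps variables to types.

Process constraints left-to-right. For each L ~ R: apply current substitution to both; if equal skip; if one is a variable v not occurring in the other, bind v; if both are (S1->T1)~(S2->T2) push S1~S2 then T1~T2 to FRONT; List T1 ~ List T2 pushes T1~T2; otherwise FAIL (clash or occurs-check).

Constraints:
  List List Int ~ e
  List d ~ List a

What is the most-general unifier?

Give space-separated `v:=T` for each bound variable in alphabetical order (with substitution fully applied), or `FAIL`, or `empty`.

step 1: unify List List Int ~ e  [subst: {-} | 1 pending]
  bind e := List List Int
step 2: unify List d ~ List a  [subst: {e:=List List Int} | 0 pending]
  -> decompose List: push d~a
step 3: unify d ~ a  [subst: {e:=List List Int} | 0 pending]
  bind d := a

Answer: d:=a e:=List List Int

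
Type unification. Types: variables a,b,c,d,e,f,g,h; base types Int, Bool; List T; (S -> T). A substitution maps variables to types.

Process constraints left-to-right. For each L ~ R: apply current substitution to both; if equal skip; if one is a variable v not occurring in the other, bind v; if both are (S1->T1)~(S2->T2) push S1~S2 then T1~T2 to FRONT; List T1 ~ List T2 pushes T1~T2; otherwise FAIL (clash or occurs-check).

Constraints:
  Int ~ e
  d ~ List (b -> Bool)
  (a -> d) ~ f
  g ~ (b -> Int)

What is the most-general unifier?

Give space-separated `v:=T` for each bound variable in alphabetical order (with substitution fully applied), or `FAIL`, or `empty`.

step 1: unify Int ~ e  [subst: {-} | 3 pending]
  bind e := Int
step 2: unify d ~ List (b -> Bool)  [subst: {e:=Int} | 2 pending]
  bind d := List (b -> Bool)
step 3: unify (a -> List (b -> Bool)) ~ f  [subst: {e:=Int, d:=List (b -> Bool)} | 1 pending]
  bind f := (a -> List (b -> Bool))
step 4: unify g ~ (b -> Int)  [subst: {e:=Int, d:=List (b -> Bool), f:=(a -> List (b -> Bool))} | 0 pending]
  bind g := (b -> Int)

Answer: d:=List (b -> Bool) e:=Int f:=(a -> List (b -> Bool)) g:=(b -> Int)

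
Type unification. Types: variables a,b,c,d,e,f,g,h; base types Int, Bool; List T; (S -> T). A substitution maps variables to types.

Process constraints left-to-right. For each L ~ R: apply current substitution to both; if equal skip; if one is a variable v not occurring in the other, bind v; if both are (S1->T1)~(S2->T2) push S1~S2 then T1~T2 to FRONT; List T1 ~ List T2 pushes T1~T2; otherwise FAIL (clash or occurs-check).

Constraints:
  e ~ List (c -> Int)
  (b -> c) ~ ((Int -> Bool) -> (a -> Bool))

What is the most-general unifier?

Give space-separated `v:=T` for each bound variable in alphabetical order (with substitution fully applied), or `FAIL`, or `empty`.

step 1: unify e ~ List (c -> Int)  [subst: {-} | 1 pending]
  bind e := List (c -> Int)
step 2: unify (b -> c) ~ ((Int -> Bool) -> (a -> Bool))  [subst: {e:=List (c -> Int)} | 0 pending]
  -> decompose arrow: push b~(Int -> Bool), c~(a -> Bool)
step 3: unify b ~ (Int -> Bool)  [subst: {e:=List (c -> Int)} | 1 pending]
  bind b := (Int -> Bool)
step 4: unify c ~ (a -> Bool)  [subst: {e:=List (c -> Int), b:=(Int -> Bool)} | 0 pending]
  bind c := (a -> Bool)

Answer: b:=(Int -> Bool) c:=(a -> Bool) e:=List ((a -> Bool) -> Int)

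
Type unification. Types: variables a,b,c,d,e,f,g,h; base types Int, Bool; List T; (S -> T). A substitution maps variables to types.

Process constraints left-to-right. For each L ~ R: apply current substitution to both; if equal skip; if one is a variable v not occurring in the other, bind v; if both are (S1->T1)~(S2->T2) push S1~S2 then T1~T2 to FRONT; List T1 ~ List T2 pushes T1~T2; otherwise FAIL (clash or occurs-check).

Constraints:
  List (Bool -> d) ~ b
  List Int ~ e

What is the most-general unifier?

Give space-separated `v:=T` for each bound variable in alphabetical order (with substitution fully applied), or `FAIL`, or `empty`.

Answer: b:=List (Bool -> d) e:=List Int

Derivation:
step 1: unify List (Bool -> d) ~ b  [subst: {-} | 1 pending]
  bind b := List (Bool -> d)
step 2: unify List Int ~ e  [subst: {b:=List (Bool -> d)} | 0 pending]
  bind e := List Int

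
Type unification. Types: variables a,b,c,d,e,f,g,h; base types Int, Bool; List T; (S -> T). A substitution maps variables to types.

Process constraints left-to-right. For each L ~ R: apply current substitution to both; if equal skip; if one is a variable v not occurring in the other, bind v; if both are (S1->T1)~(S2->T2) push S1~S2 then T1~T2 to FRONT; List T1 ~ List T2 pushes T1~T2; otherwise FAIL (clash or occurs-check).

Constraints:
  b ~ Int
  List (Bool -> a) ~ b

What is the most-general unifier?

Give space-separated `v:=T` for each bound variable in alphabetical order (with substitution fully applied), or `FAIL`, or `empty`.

Answer: FAIL

Derivation:
step 1: unify b ~ Int  [subst: {-} | 1 pending]
  bind b := Int
step 2: unify List (Bool -> a) ~ Int  [subst: {b:=Int} | 0 pending]
  clash: List (Bool -> a) vs Int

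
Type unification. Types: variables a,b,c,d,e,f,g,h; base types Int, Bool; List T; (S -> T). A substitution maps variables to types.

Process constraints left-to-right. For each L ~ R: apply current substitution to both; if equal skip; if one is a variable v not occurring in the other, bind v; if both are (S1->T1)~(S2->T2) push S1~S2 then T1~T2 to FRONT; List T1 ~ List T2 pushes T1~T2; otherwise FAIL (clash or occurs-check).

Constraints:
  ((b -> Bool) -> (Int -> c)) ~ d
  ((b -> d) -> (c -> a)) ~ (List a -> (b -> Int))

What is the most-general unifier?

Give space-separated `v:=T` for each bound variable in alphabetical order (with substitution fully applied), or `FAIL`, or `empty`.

Answer: FAIL

Derivation:
step 1: unify ((b -> Bool) -> (Int -> c)) ~ d  [subst: {-} | 1 pending]
  bind d := ((b -> Bool) -> (Int -> c))
step 2: unify ((b -> ((b -> Bool) -> (Int -> c))) -> (c -> a)) ~ (List a -> (b -> Int))  [subst: {d:=((b -> Bool) -> (Int -> c))} | 0 pending]
  -> decompose arrow: push (b -> ((b -> Bool) -> (Int -> c)))~List a, (c -> a)~(b -> Int)
step 3: unify (b -> ((b -> Bool) -> (Int -> c))) ~ List a  [subst: {d:=((b -> Bool) -> (Int -> c))} | 1 pending]
  clash: (b -> ((b -> Bool) -> (Int -> c))) vs List a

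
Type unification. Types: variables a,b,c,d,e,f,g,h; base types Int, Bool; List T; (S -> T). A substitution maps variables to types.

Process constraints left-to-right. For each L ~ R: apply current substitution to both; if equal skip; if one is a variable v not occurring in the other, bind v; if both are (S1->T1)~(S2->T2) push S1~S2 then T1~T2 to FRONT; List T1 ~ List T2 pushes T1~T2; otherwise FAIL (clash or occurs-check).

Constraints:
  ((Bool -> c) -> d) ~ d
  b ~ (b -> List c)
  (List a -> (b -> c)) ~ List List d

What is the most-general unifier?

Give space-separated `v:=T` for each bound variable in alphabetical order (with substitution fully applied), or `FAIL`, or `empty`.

step 1: unify ((Bool -> c) -> d) ~ d  [subst: {-} | 2 pending]
  occurs-check fail

Answer: FAIL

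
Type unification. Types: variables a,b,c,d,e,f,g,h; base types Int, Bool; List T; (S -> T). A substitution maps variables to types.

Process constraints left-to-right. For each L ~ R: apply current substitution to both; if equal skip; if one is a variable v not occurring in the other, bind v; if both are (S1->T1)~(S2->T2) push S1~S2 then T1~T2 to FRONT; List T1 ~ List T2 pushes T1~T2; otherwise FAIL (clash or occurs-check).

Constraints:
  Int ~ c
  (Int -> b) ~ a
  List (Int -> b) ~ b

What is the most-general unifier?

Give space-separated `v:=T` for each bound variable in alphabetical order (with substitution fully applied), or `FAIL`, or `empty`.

step 1: unify Int ~ c  [subst: {-} | 2 pending]
  bind c := Int
step 2: unify (Int -> b) ~ a  [subst: {c:=Int} | 1 pending]
  bind a := (Int -> b)
step 3: unify List (Int -> b) ~ b  [subst: {c:=Int, a:=(Int -> b)} | 0 pending]
  occurs-check fail

Answer: FAIL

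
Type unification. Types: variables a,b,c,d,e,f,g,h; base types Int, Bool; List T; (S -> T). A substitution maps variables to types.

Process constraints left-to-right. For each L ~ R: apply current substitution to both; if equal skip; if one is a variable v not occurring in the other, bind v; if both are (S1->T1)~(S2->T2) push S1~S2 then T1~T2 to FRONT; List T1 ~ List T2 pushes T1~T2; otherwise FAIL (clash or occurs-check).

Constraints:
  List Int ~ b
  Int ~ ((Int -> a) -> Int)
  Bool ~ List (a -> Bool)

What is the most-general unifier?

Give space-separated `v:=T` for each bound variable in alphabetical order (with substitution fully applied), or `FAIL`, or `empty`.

step 1: unify List Int ~ b  [subst: {-} | 2 pending]
  bind b := List Int
step 2: unify Int ~ ((Int -> a) -> Int)  [subst: {b:=List Int} | 1 pending]
  clash: Int vs ((Int -> a) -> Int)

Answer: FAIL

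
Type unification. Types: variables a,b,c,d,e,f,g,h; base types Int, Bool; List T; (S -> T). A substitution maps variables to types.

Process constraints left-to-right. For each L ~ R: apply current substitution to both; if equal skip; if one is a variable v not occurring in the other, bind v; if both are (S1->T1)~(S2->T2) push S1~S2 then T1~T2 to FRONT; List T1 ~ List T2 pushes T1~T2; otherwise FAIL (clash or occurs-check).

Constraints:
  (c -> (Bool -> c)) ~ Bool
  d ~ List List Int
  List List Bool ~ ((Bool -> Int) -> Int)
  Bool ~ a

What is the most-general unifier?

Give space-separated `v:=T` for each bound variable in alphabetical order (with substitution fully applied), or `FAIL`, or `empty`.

Answer: FAIL

Derivation:
step 1: unify (c -> (Bool -> c)) ~ Bool  [subst: {-} | 3 pending]
  clash: (c -> (Bool -> c)) vs Bool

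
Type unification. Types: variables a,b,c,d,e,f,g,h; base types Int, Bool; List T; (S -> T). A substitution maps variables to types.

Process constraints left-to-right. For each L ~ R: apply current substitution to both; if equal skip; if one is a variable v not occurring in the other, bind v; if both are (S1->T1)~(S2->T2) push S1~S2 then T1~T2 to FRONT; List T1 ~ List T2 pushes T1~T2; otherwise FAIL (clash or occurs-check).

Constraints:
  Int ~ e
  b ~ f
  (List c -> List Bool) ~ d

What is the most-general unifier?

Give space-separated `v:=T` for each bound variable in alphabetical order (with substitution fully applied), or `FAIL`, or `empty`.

step 1: unify Int ~ e  [subst: {-} | 2 pending]
  bind e := Int
step 2: unify b ~ f  [subst: {e:=Int} | 1 pending]
  bind b := f
step 3: unify (List c -> List Bool) ~ d  [subst: {e:=Int, b:=f} | 0 pending]
  bind d := (List c -> List Bool)

Answer: b:=f d:=(List c -> List Bool) e:=Int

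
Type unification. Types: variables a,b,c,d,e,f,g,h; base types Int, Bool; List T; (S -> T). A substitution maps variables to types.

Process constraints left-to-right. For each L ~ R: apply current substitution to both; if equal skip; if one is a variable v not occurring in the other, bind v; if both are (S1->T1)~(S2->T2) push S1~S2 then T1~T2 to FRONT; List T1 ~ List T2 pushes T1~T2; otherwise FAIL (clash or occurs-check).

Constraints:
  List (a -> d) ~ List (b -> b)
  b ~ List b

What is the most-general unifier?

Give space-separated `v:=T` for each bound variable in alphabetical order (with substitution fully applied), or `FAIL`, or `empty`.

Answer: FAIL

Derivation:
step 1: unify List (a -> d) ~ List (b -> b)  [subst: {-} | 1 pending]
  -> decompose List: push (a -> d)~(b -> b)
step 2: unify (a -> d) ~ (b -> b)  [subst: {-} | 1 pending]
  -> decompose arrow: push a~b, d~b
step 3: unify a ~ b  [subst: {-} | 2 pending]
  bind a := b
step 4: unify d ~ b  [subst: {a:=b} | 1 pending]
  bind d := b
step 5: unify b ~ List b  [subst: {a:=b, d:=b} | 0 pending]
  occurs-check fail: b in List b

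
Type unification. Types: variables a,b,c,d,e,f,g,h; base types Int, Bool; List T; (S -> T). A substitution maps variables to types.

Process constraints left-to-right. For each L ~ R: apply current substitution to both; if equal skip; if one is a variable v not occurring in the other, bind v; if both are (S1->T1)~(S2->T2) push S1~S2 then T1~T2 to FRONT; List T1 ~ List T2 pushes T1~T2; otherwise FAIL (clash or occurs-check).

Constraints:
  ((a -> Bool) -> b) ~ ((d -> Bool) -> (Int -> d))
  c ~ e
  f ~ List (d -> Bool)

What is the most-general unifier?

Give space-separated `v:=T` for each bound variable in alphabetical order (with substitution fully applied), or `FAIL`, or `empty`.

step 1: unify ((a -> Bool) -> b) ~ ((d -> Bool) -> (Int -> d))  [subst: {-} | 2 pending]
  -> decompose arrow: push (a -> Bool)~(d -> Bool), b~(Int -> d)
step 2: unify (a -> Bool) ~ (d -> Bool)  [subst: {-} | 3 pending]
  -> decompose arrow: push a~d, Bool~Bool
step 3: unify a ~ d  [subst: {-} | 4 pending]
  bind a := d
step 4: unify Bool ~ Bool  [subst: {a:=d} | 3 pending]
  -> identical, skip
step 5: unify b ~ (Int -> d)  [subst: {a:=d} | 2 pending]
  bind b := (Int -> d)
step 6: unify c ~ e  [subst: {a:=d, b:=(Int -> d)} | 1 pending]
  bind c := e
step 7: unify f ~ List (d -> Bool)  [subst: {a:=d, b:=(Int -> d), c:=e} | 0 pending]
  bind f := List (d -> Bool)

Answer: a:=d b:=(Int -> d) c:=e f:=List (d -> Bool)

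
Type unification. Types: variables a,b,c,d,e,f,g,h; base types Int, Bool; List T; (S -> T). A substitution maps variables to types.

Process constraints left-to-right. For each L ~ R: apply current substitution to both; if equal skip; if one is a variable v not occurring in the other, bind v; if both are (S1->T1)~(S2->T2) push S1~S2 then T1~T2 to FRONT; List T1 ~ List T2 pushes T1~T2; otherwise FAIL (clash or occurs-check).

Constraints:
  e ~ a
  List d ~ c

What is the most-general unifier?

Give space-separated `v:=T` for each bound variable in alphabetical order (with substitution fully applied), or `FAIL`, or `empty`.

step 1: unify e ~ a  [subst: {-} | 1 pending]
  bind e := a
step 2: unify List d ~ c  [subst: {e:=a} | 0 pending]
  bind c := List d

Answer: c:=List d e:=a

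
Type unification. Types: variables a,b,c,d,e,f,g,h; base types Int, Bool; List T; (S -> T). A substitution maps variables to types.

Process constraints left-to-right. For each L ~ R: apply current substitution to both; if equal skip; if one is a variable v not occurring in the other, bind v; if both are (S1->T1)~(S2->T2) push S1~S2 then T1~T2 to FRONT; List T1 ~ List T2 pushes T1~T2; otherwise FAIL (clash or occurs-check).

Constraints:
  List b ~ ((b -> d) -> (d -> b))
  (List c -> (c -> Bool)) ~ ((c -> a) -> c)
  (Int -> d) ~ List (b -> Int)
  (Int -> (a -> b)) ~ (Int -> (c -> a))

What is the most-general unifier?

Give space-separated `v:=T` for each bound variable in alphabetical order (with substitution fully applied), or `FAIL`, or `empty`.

Answer: FAIL

Derivation:
step 1: unify List b ~ ((b -> d) -> (d -> b))  [subst: {-} | 3 pending]
  clash: List b vs ((b -> d) -> (d -> b))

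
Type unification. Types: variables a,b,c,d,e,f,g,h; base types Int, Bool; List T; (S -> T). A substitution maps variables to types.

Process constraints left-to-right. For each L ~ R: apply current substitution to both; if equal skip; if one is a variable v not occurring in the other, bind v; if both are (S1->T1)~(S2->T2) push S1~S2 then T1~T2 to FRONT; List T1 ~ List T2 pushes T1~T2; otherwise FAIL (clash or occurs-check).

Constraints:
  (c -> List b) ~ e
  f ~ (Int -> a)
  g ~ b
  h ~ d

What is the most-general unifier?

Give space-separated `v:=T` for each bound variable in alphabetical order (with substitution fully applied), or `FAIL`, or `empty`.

Answer: e:=(c -> List b) f:=(Int -> a) g:=b h:=d

Derivation:
step 1: unify (c -> List b) ~ e  [subst: {-} | 3 pending]
  bind e := (c -> List b)
step 2: unify f ~ (Int -> a)  [subst: {e:=(c -> List b)} | 2 pending]
  bind f := (Int -> a)
step 3: unify g ~ b  [subst: {e:=(c -> List b), f:=(Int -> a)} | 1 pending]
  bind g := b
step 4: unify h ~ d  [subst: {e:=(c -> List b), f:=(Int -> a), g:=b} | 0 pending]
  bind h := d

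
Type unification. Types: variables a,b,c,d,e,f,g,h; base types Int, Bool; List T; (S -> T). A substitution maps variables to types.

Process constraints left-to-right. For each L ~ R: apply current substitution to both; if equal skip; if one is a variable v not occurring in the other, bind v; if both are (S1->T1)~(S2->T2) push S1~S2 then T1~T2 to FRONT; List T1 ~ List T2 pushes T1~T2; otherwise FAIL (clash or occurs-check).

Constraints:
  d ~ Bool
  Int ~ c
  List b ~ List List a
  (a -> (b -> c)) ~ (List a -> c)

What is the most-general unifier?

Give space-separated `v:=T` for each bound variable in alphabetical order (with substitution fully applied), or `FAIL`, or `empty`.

step 1: unify d ~ Bool  [subst: {-} | 3 pending]
  bind d := Bool
step 2: unify Int ~ c  [subst: {d:=Bool} | 2 pending]
  bind c := Int
step 3: unify List b ~ List List a  [subst: {d:=Bool, c:=Int} | 1 pending]
  -> decompose List: push b~List a
step 4: unify b ~ List a  [subst: {d:=Bool, c:=Int} | 1 pending]
  bind b := List a
step 5: unify (a -> (List a -> Int)) ~ (List a -> Int)  [subst: {d:=Bool, c:=Int, b:=List a} | 0 pending]
  -> decompose arrow: push a~List a, (List a -> Int)~Int
step 6: unify a ~ List a  [subst: {d:=Bool, c:=Int, b:=List a} | 1 pending]
  occurs-check fail: a in List a

Answer: FAIL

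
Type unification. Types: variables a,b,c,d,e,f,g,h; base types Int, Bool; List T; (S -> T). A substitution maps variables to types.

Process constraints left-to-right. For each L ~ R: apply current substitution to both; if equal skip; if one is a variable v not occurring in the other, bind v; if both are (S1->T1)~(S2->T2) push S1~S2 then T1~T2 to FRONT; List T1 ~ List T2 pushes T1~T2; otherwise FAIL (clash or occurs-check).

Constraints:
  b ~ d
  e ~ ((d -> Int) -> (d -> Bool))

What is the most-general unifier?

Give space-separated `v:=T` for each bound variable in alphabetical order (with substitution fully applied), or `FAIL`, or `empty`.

step 1: unify b ~ d  [subst: {-} | 1 pending]
  bind b := d
step 2: unify e ~ ((d -> Int) -> (d -> Bool))  [subst: {b:=d} | 0 pending]
  bind e := ((d -> Int) -> (d -> Bool))

Answer: b:=d e:=((d -> Int) -> (d -> Bool))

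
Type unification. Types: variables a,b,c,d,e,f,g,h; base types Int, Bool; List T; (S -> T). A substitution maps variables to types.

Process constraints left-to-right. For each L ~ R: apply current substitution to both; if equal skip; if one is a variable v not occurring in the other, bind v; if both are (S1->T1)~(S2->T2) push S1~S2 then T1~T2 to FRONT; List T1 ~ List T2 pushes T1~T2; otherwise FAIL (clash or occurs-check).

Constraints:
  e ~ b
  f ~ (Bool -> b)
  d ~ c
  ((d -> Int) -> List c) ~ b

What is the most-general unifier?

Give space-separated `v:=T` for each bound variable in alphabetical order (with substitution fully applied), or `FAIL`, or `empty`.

Answer: b:=((c -> Int) -> List c) d:=c e:=((c -> Int) -> List c) f:=(Bool -> ((c -> Int) -> List c))

Derivation:
step 1: unify e ~ b  [subst: {-} | 3 pending]
  bind e := b
step 2: unify f ~ (Bool -> b)  [subst: {e:=b} | 2 pending]
  bind f := (Bool -> b)
step 3: unify d ~ c  [subst: {e:=b, f:=(Bool -> b)} | 1 pending]
  bind d := c
step 4: unify ((c -> Int) -> List c) ~ b  [subst: {e:=b, f:=(Bool -> b), d:=c} | 0 pending]
  bind b := ((c -> Int) -> List c)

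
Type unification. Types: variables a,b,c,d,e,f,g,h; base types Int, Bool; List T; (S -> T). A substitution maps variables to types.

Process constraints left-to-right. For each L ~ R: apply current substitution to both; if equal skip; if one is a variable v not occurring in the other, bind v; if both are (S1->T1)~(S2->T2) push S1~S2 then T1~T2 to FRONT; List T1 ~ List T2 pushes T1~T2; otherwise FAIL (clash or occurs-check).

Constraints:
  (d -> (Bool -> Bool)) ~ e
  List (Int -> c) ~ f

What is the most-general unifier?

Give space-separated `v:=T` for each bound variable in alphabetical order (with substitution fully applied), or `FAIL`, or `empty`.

step 1: unify (d -> (Bool -> Bool)) ~ e  [subst: {-} | 1 pending]
  bind e := (d -> (Bool -> Bool))
step 2: unify List (Int -> c) ~ f  [subst: {e:=(d -> (Bool -> Bool))} | 0 pending]
  bind f := List (Int -> c)

Answer: e:=(d -> (Bool -> Bool)) f:=List (Int -> c)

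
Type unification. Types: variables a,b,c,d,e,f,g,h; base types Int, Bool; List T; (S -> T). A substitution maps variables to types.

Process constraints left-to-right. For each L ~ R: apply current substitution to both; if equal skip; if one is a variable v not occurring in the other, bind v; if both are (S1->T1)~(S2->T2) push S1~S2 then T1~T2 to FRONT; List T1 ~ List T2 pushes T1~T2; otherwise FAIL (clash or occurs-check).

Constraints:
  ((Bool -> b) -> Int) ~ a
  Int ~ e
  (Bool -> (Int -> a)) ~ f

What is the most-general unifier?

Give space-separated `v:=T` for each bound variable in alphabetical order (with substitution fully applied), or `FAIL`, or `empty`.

Answer: a:=((Bool -> b) -> Int) e:=Int f:=(Bool -> (Int -> ((Bool -> b) -> Int)))

Derivation:
step 1: unify ((Bool -> b) -> Int) ~ a  [subst: {-} | 2 pending]
  bind a := ((Bool -> b) -> Int)
step 2: unify Int ~ e  [subst: {a:=((Bool -> b) -> Int)} | 1 pending]
  bind e := Int
step 3: unify (Bool -> (Int -> ((Bool -> b) -> Int))) ~ f  [subst: {a:=((Bool -> b) -> Int), e:=Int} | 0 pending]
  bind f := (Bool -> (Int -> ((Bool -> b) -> Int)))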